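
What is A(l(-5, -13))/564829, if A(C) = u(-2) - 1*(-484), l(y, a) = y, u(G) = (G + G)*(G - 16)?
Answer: 556/564829 ≈ 0.00098437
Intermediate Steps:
u(G) = 2*G*(-16 + G) (u(G) = (2*G)*(-16 + G) = 2*G*(-16 + G))
A(C) = 556 (A(C) = 2*(-2)*(-16 - 2) - 1*(-484) = 2*(-2)*(-18) + 484 = 72 + 484 = 556)
A(l(-5, -13))/564829 = 556/564829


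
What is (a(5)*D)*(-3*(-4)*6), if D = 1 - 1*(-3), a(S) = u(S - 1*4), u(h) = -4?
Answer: -1152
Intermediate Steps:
a(S) = -4
D = 4 (D = 1 + 3 = 4)
(a(5)*D)*(-3*(-4)*6) = (-4*4)*(-3*(-4)*6) = -192*6 = -16*72 = -1152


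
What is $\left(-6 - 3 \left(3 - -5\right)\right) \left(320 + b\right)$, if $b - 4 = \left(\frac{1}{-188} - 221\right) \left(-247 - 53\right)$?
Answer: $- \frac{93942090}{47} \approx -1.9988 \cdot 10^{6}$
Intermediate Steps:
$b = \frac{3116363}{47}$ ($b = 4 + \left(\frac{1}{-188} - 221\right) \left(-247 - 53\right) = 4 + \left(- \frac{1}{188} - 221\right) \left(-300\right) = 4 - - \frac{3116175}{47} = 4 + \frac{3116175}{47} = \frac{3116363}{47} \approx 66306.0$)
$\left(-6 - 3 \left(3 - -5\right)\right) \left(320 + b\right) = \left(-6 - 3 \left(3 - -5\right)\right) \left(320 + \frac{3116363}{47}\right) = \left(-6 - 3 \left(3 + 5\right)\right) \frac{3131403}{47} = \left(-6 - 24\right) \frac{3131403}{47} = \left(-30\right) \frac{3131403}{47} = - \frac{93942090}{47}$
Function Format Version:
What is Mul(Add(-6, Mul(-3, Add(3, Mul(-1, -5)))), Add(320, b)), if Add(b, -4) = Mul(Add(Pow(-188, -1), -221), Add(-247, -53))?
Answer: Rational(-93942090, 47) ≈ -1.9988e+6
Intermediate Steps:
b = Rational(3116363, 47) (b = Add(4, Mul(Add(Pow(-188, -1), -221), Add(-247, -53))) = Add(4, Mul(Add(Rational(-1, 188), -221), -300)) = Add(4, Mul(Rational(-41549, 188), -300)) = Add(4, Rational(3116175, 47)) = Rational(3116363, 47) ≈ 66306.)
Mul(Add(-6, Mul(-3, Add(3, Mul(-1, -5)))), Add(320, b)) = Mul(Add(-6, Mul(-3, Add(3, Mul(-1, -5)))), Add(320, Rational(3116363, 47))) = Mul(Add(-6, Mul(-3, Add(3, 5))), Rational(3131403, 47)) = Mul(Add(-6, Mul(-3, 8)), Rational(3131403, 47)) = Mul(Add(-6, -24), Rational(3131403, 47)) = Mul(-30, Rational(3131403, 47)) = Rational(-93942090, 47)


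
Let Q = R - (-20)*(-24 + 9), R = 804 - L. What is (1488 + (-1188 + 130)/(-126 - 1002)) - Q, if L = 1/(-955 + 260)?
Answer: 386075411/391980 ≈ 984.94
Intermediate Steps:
L = -1/695 (L = 1/(-695) = -1/695 ≈ -0.0014388)
R = 558781/695 (R = 804 - 1*(-1/695) = 804 + 1/695 = 558781/695 ≈ 804.00)
Q = 350281/695 (Q = 558781/695 - (-20)*(-24 + 9) = 558781/695 - (-20)*(-15) = 558781/695 - 1*300 = 558781/695 - 300 = 350281/695 ≈ 504.00)
(1488 + (-1188 + 130)/(-126 - 1002)) - Q = (1488 + (-1188 + 130)/(-126 - 1002)) - 1*350281/695 = (1488 - 1058/(-1128)) - 350281/695 = (1488 - 1058*(-1/1128)) - 350281/695 = (1488 + 529/564) - 350281/695 = 839761/564 - 350281/695 = 386075411/391980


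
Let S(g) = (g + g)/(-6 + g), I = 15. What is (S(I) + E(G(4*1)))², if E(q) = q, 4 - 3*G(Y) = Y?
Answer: 100/9 ≈ 11.111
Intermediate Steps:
G(Y) = 4/3 - Y/3
S(g) = 2*g/(-6 + g) (S(g) = (2*g)/(-6 + g) = 2*g/(-6 + g))
(S(I) + E(G(4*1)))² = (2*15/(-6 + 15) + (4/3 - 4/3))² = (2*15/9 + (4/3 - ⅓*4))² = (2*15*(⅑) + (4/3 - 4/3))² = (10/3 + 0)² = (10/3)² = 100/9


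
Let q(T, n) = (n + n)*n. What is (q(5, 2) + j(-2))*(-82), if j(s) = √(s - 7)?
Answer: -656 - 246*I ≈ -656.0 - 246.0*I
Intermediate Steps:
j(s) = √(-7 + s)
q(T, n) = 2*n² (q(T, n) = (2*n)*n = 2*n²)
(q(5, 2) + j(-2))*(-82) = (2*2² + √(-7 - 2))*(-82) = (2*4 + √(-9))*(-82) = (8 + 3*I)*(-82) = -656 - 246*I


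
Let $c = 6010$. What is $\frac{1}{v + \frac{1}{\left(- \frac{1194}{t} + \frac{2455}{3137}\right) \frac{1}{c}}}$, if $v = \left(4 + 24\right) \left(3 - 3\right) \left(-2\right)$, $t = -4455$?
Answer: $\frac{4894201}{27997254450} \approx 0.00017481$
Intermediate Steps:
$v = 0$ ($v = 28 \cdot 0 \left(-2\right) = 28 \cdot 0 = 0$)
$\frac{1}{v + \frac{1}{\left(- \frac{1194}{t} + \frac{2455}{3137}\right) \frac{1}{c}}} = \frac{1}{0 + \frac{1}{\left(- \frac{1194}{-4455} + \frac{2455}{3137}\right) \frac{1}{6010}}} = \frac{1}{0 + \frac{1}{\left(\left(-1194\right) \left(- \frac{1}{4455}\right) + 2455 \cdot \frac{1}{3137}\right) \frac{1}{6010}}} = \frac{1}{0 + \frac{1}{\left(\frac{398}{1485} + \frac{2455}{3137}\right) \frac{1}{6010}}} = \frac{1}{0 + \frac{1}{\frac{4894201}{4658445} \cdot \frac{1}{6010}}} = \frac{1}{0 + \frac{1}{\frac{4894201}{27997254450}}} = \frac{1}{0 + \frac{27997254450}{4894201}} = \frac{1}{\frac{27997254450}{4894201}} = \frac{4894201}{27997254450}$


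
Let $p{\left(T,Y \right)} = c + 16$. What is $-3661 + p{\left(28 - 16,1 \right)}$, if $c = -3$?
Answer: $-3648$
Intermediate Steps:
$p{\left(T,Y \right)} = 13$ ($p{\left(T,Y \right)} = -3 + 16 = 13$)
$-3661 + p{\left(28 - 16,1 \right)} = -3661 + 13 = -3648$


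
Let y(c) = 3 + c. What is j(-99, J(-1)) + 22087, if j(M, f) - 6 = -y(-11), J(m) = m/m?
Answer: 22101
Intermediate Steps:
J(m) = 1
j(M, f) = 14 (j(M, f) = 6 - (3 - 11) = 6 - 1*(-8) = 6 + 8 = 14)
j(-99, J(-1)) + 22087 = 14 + 22087 = 22101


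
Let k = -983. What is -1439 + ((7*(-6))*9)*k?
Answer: 370135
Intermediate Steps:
-1439 + ((7*(-6))*9)*k = -1439 + ((7*(-6))*9)*(-983) = -1439 - 42*9*(-983) = -1439 - 378*(-983) = -1439 + 371574 = 370135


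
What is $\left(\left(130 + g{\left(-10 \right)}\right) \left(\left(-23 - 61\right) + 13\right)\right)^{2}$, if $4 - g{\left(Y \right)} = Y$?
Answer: $104530176$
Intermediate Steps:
$g{\left(Y \right)} = 4 - Y$
$\left(\left(130 + g{\left(-10 \right)}\right) \left(\left(-23 - 61\right) + 13\right)\right)^{2} = \left(\left(130 + \left(4 - -10\right)\right) \left(\left(-23 - 61\right) + 13\right)\right)^{2} = \left(\left(130 + \left(4 + 10\right)\right) \left(-84 + 13\right)\right)^{2} = \left(\left(130 + 14\right) \left(-71\right)\right)^{2} = \left(144 \left(-71\right)\right)^{2} = \left(-10224\right)^{2} = 104530176$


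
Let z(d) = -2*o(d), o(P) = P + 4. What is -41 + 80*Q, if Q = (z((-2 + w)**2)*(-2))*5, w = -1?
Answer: 20759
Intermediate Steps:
o(P) = 4 + P
z(d) = -8 - 2*d (z(d) = -2*(4 + d) = -8 - 2*d)
Q = 260 (Q = ((-8 - 2*(-2 - 1)**2)*(-2))*5 = ((-8 - 2*(-3)**2)*(-2))*5 = ((-8 - 2*9)*(-2))*5 = ((-8 - 18)*(-2))*5 = -26*(-2)*5 = 52*5 = 260)
-41 + 80*Q = -41 + 80*260 = -41 + 20800 = 20759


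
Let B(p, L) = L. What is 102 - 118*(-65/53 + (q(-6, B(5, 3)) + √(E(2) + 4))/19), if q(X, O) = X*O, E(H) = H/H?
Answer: 361016/1007 - 118*√5/19 ≈ 344.62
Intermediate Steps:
E(H) = 1
q(X, O) = O*X
102 - 118*(-65/53 + (q(-6, B(5, 3)) + √(E(2) + 4))/19) = 102 - 118*(-65/53 + (3*(-6) + √(1 + 4))/19) = 102 - 118*(-65*1/53 + (-18 + √5)*(1/19)) = 102 - 118*(-65/53 + (-18/19 + √5/19)) = 102 - 118*(-2189/1007 + √5/19) = 102 + (258302/1007 - 118*√5/19) = 361016/1007 - 118*√5/19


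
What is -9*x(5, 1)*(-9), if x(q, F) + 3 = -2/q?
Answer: -1377/5 ≈ -275.40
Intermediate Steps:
x(q, F) = -3 - 2/q
-9*x(5, 1)*(-9) = -9*(-3 - 2/5)*(-9) = -9*(-17/5)*(-9) = (153/5)*(-9) = -1377/5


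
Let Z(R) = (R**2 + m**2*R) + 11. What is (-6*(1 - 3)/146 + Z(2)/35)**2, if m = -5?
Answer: 982081/261121 ≈ 3.7610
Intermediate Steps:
Z(R) = 11 + R**2 + 25*R (Z(R) = (R**2 + (-5)**2*R) + 11 = (R**2 + 25*R) + 11 = 11 + R**2 + 25*R)
(-6*(1 - 3)/146 + Z(2)/35)**2 = (-6*(1 - 3)/146 + (11 + 2**2 + 25*2)/35)**2 = (-6*(-2)*(1/146) + (11 + 4 + 50)*(1/35))**2 = (12*(1/146) + 65*(1/35))**2 = (6/73 + 13/7)**2 = (991/511)**2 = 982081/261121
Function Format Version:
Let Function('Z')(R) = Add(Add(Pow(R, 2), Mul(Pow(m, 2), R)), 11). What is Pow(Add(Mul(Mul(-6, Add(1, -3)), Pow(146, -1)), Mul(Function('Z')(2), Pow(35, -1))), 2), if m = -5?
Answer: Rational(982081, 261121) ≈ 3.7610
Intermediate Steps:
Function('Z')(R) = Add(11, Pow(R, 2), Mul(25, R)) (Function('Z')(R) = Add(Add(Pow(R, 2), Mul(Pow(-5, 2), R)), 11) = Add(Add(Pow(R, 2), Mul(25, R)), 11) = Add(11, Pow(R, 2), Mul(25, R)))
Pow(Add(Mul(Mul(-6, Add(1, -3)), Pow(146, -1)), Mul(Function('Z')(2), Pow(35, -1))), 2) = Pow(Add(Mul(Mul(-6, Add(1, -3)), Pow(146, -1)), Mul(Add(11, Pow(2, 2), Mul(25, 2)), Pow(35, -1))), 2) = Pow(Add(Mul(Mul(-6, -2), Rational(1, 146)), Mul(Add(11, 4, 50), Rational(1, 35))), 2) = Pow(Add(Mul(12, Rational(1, 146)), Mul(65, Rational(1, 35))), 2) = Pow(Add(Rational(6, 73), Rational(13, 7)), 2) = Pow(Rational(991, 511), 2) = Rational(982081, 261121)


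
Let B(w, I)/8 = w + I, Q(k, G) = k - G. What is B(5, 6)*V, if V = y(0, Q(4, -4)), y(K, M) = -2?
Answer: -176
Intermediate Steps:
V = -2
B(w, I) = 8*I + 8*w (B(w, I) = 8*(w + I) = 8*(I + w) = 8*I + 8*w)
B(5, 6)*V = (8*6 + 8*5)*(-2) = (48 + 40)*(-2) = 88*(-2) = -176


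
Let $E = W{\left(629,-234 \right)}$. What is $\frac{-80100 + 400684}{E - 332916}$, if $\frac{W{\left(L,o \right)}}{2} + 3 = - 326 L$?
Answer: $- \frac{160292}{371515} \approx -0.43146$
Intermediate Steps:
$W{\left(L,o \right)} = -6 - 652 L$ ($W{\left(L,o \right)} = -6 + 2 \left(- 326 L\right) = -6 - 652 L$)
$E = -410114$ ($E = -6 - 410108 = -410114$)
$\frac{-80100 + 400684}{E - 332916} = \frac{-80100 + 400684}{-410114 - 332916} = \frac{320584}{-743030} = 320584 \left(- \frac{1}{743030}\right) = - \frac{160292}{371515}$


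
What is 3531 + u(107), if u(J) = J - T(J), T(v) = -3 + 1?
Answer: 3640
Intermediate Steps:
T(v) = -2
u(J) = 2 + J (u(J) = J - 1*(-2) = J + 2 = 2 + J)
3531 + u(107) = 3531 + (2 + 107) = 3531 + 109 = 3640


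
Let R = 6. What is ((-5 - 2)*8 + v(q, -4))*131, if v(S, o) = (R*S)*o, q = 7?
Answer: -29344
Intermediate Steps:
v(S, o) = 6*S*o (v(S, o) = (6*S)*o = 6*S*o)
((-5 - 2)*8 + v(q, -4))*131 = ((-5 - 2)*8 + 6*7*(-4))*131 = (-7*8 - 168)*131 = (-56 - 168)*131 = -224*131 = -29344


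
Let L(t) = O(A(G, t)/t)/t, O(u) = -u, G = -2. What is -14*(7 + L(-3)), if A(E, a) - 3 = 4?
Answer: -784/9 ≈ -87.111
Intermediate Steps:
A(E, a) = 7 (A(E, a) = 3 + 4 = 7)
L(t) = -7/t² (L(t) = (-7/t)/t = -7/t²)
-14*(7 + L(-3)) = -14*(7 - 7/(-3)²) = -14*(7 - 7*⅑) = -14*(7 - 7/9) = -14*56/9 = -784/9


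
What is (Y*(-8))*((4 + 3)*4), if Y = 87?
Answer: -19488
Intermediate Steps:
(Y*(-8))*((4 + 3)*4) = (87*(-8))*((4 + 3)*4) = -4872*4 = -696*28 = -19488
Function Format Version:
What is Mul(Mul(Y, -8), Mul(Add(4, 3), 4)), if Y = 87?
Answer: -19488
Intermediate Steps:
Mul(Mul(Y, -8), Mul(Add(4, 3), 4)) = Mul(Mul(87, -8), Mul(Add(4, 3), 4)) = Mul(-696, Mul(7, 4)) = Mul(-696, 28) = -19488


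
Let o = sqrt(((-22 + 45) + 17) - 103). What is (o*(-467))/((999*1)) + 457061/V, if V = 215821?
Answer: 12353/5833 - 467*I*sqrt(7)/333 ≈ 2.1178 - 3.7104*I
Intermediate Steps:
o = 3*I*sqrt(7) (o = sqrt((23 + 17) - 103) = sqrt(40 - 103) = sqrt(-63) = 3*I*sqrt(7) ≈ 7.9373*I)
(o*(-467))/((999*1)) + 457061/V = ((3*I*sqrt(7))*(-467))/((999*1)) + 457061/215821 = -1401*I*sqrt(7)/999 + 457061*(1/215821) = -1401*I*sqrt(7)*(1/999) + 12353/5833 = -467*I*sqrt(7)/333 + 12353/5833 = 12353/5833 - 467*I*sqrt(7)/333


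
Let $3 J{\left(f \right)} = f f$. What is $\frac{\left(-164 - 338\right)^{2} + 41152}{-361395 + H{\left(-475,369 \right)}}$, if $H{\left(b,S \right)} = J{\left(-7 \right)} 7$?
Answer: $- \frac{439734}{541921} \approx -0.81144$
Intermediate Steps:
$J{\left(f \right)} = \frac{f^{2}}{3}$ ($J{\left(f \right)} = \frac{f f}{3} = \frac{f^{2}}{3}$)
$H{\left(b,S \right)} = \frac{343}{3}$ ($H{\left(b,S \right)} = \frac{\left(-7\right)^{2}}{3} \cdot 7 = \frac{1}{3} \cdot 49 \cdot 7 = \frac{49}{3} \cdot 7 = \frac{343}{3}$)
$\frac{\left(-164 - 338\right)^{2} + 41152}{-361395 + H{\left(-475,369 \right)}} = \frac{\left(-164 - 338\right)^{2} + 41152}{-361395 + \frac{343}{3}} = \frac{\left(-502\right)^{2} + 41152}{- \frac{1083842}{3}} = \left(252004 + 41152\right) \left(- \frac{3}{1083842}\right) = 293156 \left(- \frac{3}{1083842}\right) = - \frac{439734}{541921}$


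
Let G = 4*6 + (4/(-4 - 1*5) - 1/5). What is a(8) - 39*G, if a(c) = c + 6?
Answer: -13453/15 ≈ -896.87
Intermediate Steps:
a(c) = 6 + c
G = 1051/45 (G = 24 + (4/(-4 - 5) - 1*1/5) = 24 + (4/(-9) - 1/5) = 24 + (4*(-1/9) - 1/5) = 24 + (-4/9 - 1/5) = 24 - 29/45 = 1051/45 ≈ 23.356)
a(8) - 39*G = (6 + 8) - 39*1051/45 = 14 - 13663/15 = -13453/15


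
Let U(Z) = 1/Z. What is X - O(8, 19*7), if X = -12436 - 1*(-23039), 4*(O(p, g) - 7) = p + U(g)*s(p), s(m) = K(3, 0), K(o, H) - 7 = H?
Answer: 805143/76 ≈ 10594.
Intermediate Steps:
U(Z) = 1/Z
K(o, H) = 7 + H
s(m) = 7 (s(m) = 7 + 0 = 7)
O(p, g) = 7 + p/4 + 7/(4*g) (O(p, g) = 7 + (p + 7/g)/4 = 7 + (p/4 + 7/(4*g)) = 7 + p/4 + 7/(4*g))
X = 10603 (X = -12436 + 23039 = 10603)
X - O(8, 19*7) = 10603 - (7 + (19*7)*(28 + 8))/(4*(19*7)) = 10603 - (7 + 133*36)/(4*133) = 10603 - (7 + 4788)/(4*133) = 10603 - 4795/(4*133) = 10603 - 1*685/76 = 10603 - 685/76 = 805143/76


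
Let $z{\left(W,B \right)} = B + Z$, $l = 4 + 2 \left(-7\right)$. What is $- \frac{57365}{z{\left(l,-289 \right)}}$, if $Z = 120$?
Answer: $\frac{57365}{169} \approx 339.44$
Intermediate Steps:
$l = -10$ ($l = 4 - 14 = -10$)
$z{\left(W,B \right)} = 120 + B$ ($z{\left(W,B \right)} = B + 120 = 120 + B$)
$- \frac{57365}{z{\left(l,-289 \right)}} = - \frac{57365}{120 - 289} = - \frac{57365}{-169} = \left(-57365\right) \left(- \frac{1}{169}\right) = \frac{57365}{169}$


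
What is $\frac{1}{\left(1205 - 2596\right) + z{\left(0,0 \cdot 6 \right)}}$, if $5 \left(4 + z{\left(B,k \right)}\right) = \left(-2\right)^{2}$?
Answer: $- \frac{5}{6971} \approx -0.00071726$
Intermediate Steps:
$z{\left(B,k \right)} = - \frac{16}{5}$ ($z{\left(B,k \right)} = -4 + \frac{\left(-2\right)^{2}}{5} = -4 + \frac{1}{5} \cdot 4 = -4 + \frac{4}{5} = - \frac{16}{5}$)
$\frac{1}{\left(1205 - 2596\right) + z{\left(0,0 \cdot 6 \right)}} = \frac{1}{\left(1205 - 2596\right) - \frac{16}{5}} = \frac{1}{-1391 - \frac{16}{5}} = \frac{1}{- \frac{6971}{5}} = - \frac{5}{6971}$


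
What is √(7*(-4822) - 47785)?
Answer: I*√81539 ≈ 285.55*I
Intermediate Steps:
√(7*(-4822) - 47785) = √(-33754 - 47785) = √(-81539) = I*√81539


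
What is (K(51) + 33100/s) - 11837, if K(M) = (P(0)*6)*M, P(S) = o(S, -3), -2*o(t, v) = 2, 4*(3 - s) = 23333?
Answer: -283319303/23321 ≈ -12149.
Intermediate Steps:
s = -23321/4 (s = 3 - ¼*23333 = 3 - 23333/4 = -23321/4 ≈ -5830.3)
o(t, v) = -1 (o(t, v) = -½*2 = -1)
P(S) = -1
K(M) = -6*M (K(M) = (-1*6)*M = -6*M)
(K(51) + 33100/s) - 11837 = (-6*51 + 33100/(-23321/4)) - 11837 = (-306 + 33100*(-4/23321)) - 11837 = (-306 - 132400/23321) - 11837 = -7268626/23321 - 11837 = -283319303/23321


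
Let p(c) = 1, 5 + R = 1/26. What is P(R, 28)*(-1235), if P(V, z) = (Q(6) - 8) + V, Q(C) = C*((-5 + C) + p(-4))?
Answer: 2375/2 ≈ 1187.5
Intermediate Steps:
R = -129/26 (R = -5 + 1/26 = -129/26 ≈ -4.9615)
Q(C) = C*(-4 + C) (Q(C) = C*((-5 + C) + 1) = C*(-4 + C))
P(V, z) = 4 + V (P(V, z) = (6*(-4 + 6) - 8) + V = (6*2 - 8) + V = (12 - 8) + V = 4 + V)
P(R, 28)*(-1235) = (4 - 129/26)*(-1235) = -25/26*(-1235) = 2375/2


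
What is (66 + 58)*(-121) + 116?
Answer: -14888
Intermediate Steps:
(66 + 58)*(-121) + 116 = 124*(-121) + 116 = -15004 + 116 = -14888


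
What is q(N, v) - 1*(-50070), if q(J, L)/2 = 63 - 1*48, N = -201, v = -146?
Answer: 50100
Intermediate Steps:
q(J, L) = 30 (q(J, L) = 2*(63 - 1*48) = 2*(63 - 48) = 2*15 = 30)
q(N, v) - 1*(-50070) = 30 - 1*(-50070) = 30 + 50070 = 50100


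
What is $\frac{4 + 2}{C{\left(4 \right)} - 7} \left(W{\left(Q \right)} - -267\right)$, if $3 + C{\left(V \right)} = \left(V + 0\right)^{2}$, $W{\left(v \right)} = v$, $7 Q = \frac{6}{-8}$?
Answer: $\frac{7473}{28} \approx 266.89$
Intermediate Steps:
$Q = - \frac{3}{28}$ ($Q = \frac{6 \frac{1}{-8}}{7} = \frac{6 \left(- \frac{1}{8}\right)}{7} = \frac{1}{7} \left(- \frac{3}{4}\right) = - \frac{3}{28} \approx -0.10714$)
$C{\left(V \right)} = -3 + V^{2}$ ($C{\left(V \right)} = -3 + \left(V + 0\right)^{2} = -3 + V^{2}$)
$\frac{4 + 2}{C{\left(4 \right)} - 7} \left(W{\left(Q \right)} - -267\right) = \frac{4 + 2}{\left(-3 + 4^{2}\right) - 7} \left(- \frac{3}{28} - -267\right) = \frac{6}{\left(-3 + 16\right) - 7} \left(- \frac{3}{28} + 267\right) = \frac{6}{13 - 7} \cdot \frac{7473}{28} = \frac{6}{6} \cdot \frac{7473}{28} = 6 \cdot \frac{1}{6} \cdot \frac{7473}{28} = 1 \cdot \frac{7473}{28} = \frac{7473}{28}$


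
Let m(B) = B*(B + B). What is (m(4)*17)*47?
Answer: 25568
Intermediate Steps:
m(B) = 2*B**2 (m(B) = B*(2*B) = 2*B**2)
(m(4)*17)*47 = ((2*4**2)*17)*47 = ((2*16)*17)*47 = (32*17)*47 = 544*47 = 25568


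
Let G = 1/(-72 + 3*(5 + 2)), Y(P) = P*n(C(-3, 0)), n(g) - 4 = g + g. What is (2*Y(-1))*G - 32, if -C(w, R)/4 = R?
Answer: -1624/51 ≈ -31.843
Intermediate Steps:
C(w, R) = -4*R
n(g) = 4 + 2*g (n(g) = 4 + (g + g) = 4 + 2*g)
Y(P) = 4*P (Y(P) = P*(4 + 2*(-4*0)) = P*(4 + 2*0) = P*(4 + 0) = P*4 = 4*P)
G = -1/51 (G = 1/(-72 + 3*7) = 1/(-72 + 21) = 1/(-51) = -1/51 ≈ -0.019608)
(2*Y(-1))*G - 32 = (2*(4*(-1)))*(-1/51) - 32 = (2*(-4))*(-1/51) - 32 = -8*(-1/51) - 32 = 8/51 - 32 = -1624/51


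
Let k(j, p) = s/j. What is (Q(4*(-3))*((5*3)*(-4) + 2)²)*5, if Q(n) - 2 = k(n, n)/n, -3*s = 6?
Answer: 601315/18 ≈ 33406.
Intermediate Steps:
s = -2 (s = -⅓*6 = -2)
k(j, p) = -2/j
Q(n) = 2 - 2/n² (Q(n) = 2 + (-2/n)/n = 2 - 2/n²)
(Q(4*(-3))*((5*3)*(-4) + 2)²)*5 = ((2 - 2/(4*(-3))²)*((5*3)*(-4) + 2)²)*5 = ((2 - 2/(-12)²)*(15*(-4) + 2)²)*5 = ((2 - 2*1/144)*(-60 + 2)²)*5 = ((2 - 1/72)*(-58)²)*5 = ((143/72)*3364)*5 = (120263/18)*5 = 601315/18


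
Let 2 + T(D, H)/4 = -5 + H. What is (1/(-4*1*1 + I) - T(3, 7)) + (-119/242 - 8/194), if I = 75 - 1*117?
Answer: -149745/269951 ≈ -0.55471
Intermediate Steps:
T(D, H) = -28 + 4*H (T(D, H) = -8 + 4*(-5 + H) = -8 + (-20 + 4*H) = -28 + 4*H)
I = -42 (I = 75 - 117 = -42)
(1/(-4*1*1 + I) - T(3, 7)) + (-119/242 - 8/194) = (1/(-4*1*1 - 42) - (-28 + 4*7)) + (-119/242 - 8/194) = (1/(-4*1 - 42) - (-28 + 28)) + (-119*1/242 - 8*1/194) = (1/(-4 - 42) - 1*0) + (-119/242 - 4/97) = (1/(-46) + 0) - 12511/23474 = (-1/46 + 0) - 12511/23474 = -1/46 - 12511/23474 = -149745/269951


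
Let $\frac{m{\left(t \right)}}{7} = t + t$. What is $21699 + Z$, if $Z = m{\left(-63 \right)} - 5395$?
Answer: $15422$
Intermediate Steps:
$m{\left(t \right)} = 14 t$ ($m{\left(t \right)} = 7 \left(t + t\right) = 7 \cdot 2 t = 14 t$)
$Z = -6277$ ($Z = 14 \left(-63\right) - 5395 = -882 - 5395 = -6277$)
$21699 + Z = 21699 - 6277 = 15422$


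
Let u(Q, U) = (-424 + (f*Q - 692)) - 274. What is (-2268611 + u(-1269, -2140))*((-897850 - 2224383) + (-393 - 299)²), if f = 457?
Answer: 7533427187646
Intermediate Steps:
u(Q, U) = -1390 + 457*Q (u(Q, U) = (-424 + (457*Q - 692)) - 274 = (-424 + (-692 + 457*Q)) - 274 = (-1116 + 457*Q) - 274 = -1390 + 457*Q)
(-2268611 + u(-1269, -2140))*((-897850 - 2224383) + (-393 - 299)²) = (-2268611 + (-1390 + 457*(-1269)))*((-897850 - 2224383) + (-393 - 299)²) = (-2268611 + (-1390 - 579933))*(-3122233 + (-692)²) = (-2268611 - 581323)*(-3122233 + 478864) = -2849934*(-2643369) = 7533427187646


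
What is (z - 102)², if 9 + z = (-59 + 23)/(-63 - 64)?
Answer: 197711721/16129 ≈ 12258.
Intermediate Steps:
z = -1107/127 (z = -9 + (-59 + 23)/(-63 - 64) = -9 - 36/(-127) = -9 - 36*(-1/127) = -9 + 36/127 = -1107/127 ≈ -8.7165)
(z - 102)² = (-1107/127 - 102)² = (-14061/127)² = 197711721/16129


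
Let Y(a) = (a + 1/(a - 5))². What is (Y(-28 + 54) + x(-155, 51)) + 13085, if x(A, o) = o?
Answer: 6092185/441 ≈ 13814.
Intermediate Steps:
Y(a) = (a + 1/(-5 + a))²
(Y(-28 + 54) + x(-155, 51)) + 13085 = ((1 + (-28 + 54)² - 5*(-28 + 54))²/(-5 + (-28 + 54))² + 51) + 13085 = ((1 + 26² - 5*26)²/(-5 + 26)² + 51) + 13085 = ((1 + 676 - 130)²/21² + 51) + 13085 = ((1/441)*547² + 51) + 13085 = ((1/441)*299209 + 51) + 13085 = (299209/441 + 51) + 13085 = 321700/441 + 13085 = 6092185/441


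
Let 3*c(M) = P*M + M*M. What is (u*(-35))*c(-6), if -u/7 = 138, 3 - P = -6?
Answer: -202860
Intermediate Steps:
P = 9 (P = 3 - 1*(-6) = 3 + 6 = 9)
u = -966 (u = -7*138 = -966)
c(M) = 3*M + M²/3 (c(M) = (9*M + M*M)/3 = (9*M + M²)/3 = (M² + 9*M)/3 = 3*M + M²/3)
(u*(-35))*c(-6) = (-966*(-35))*((⅓)*(-6)*(9 - 6)) = 33810*((⅓)*(-6)*3) = 33810*(-6) = -202860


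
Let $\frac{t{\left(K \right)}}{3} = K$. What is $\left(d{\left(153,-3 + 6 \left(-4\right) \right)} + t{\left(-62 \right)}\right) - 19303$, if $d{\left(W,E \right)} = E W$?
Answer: $-23620$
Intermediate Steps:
$t{\left(K \right)} = 3 K$
$\left(d{\left(153,-3 + 6 \left(-4\right) \right)} + t{\left(-62 \right)}\right) - 19303 = \left(\left(-3 + 6 \left(-4\right)\right) 153 + 3 \left(-62\right)\right) - 19303 = \left(\left(-3 - 24\right) 153 - 186\right) - 19303 = \left(\left(-27\right) 153 - 186\right) - 19303 = \left(-4131 - 186\right) - 19303 = -4317 - 19303 = -23620$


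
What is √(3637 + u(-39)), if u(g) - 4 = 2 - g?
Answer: √3682 ≈ 60.680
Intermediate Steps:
u(g) = 6 - g (u(g) = 4 + (2 - g) = 6 - g)
√(3637 + u(-39)) = √(3637 + (6 - 1*(-39))) = √(3637 + (6 + 39)) = √(3637 + 45) = √3682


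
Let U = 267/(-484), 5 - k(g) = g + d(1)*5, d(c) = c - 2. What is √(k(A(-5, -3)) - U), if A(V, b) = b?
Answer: √6559/22 ≈ 3.6813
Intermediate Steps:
d(c) = -2 + c
k(g) = 10 - g (k(g) = 5 - (g + (-2 + 1)*5) = 5 - (g - 1*5) = 5 - (g - 5) = 5 - (-5 + g) = 5 + (5 - g) = 10 - g)
U = -267/484 (U = 267*(-1/484) = -267/484 ≈ -0.55165)
√(k(A(-5, -3)) - U) = √((10 - 1*(-3)) - 1*(-267/484)) = √((10 + 3) + 267/484) = √(13 + 267/484) = √(6559/484) = √6559/22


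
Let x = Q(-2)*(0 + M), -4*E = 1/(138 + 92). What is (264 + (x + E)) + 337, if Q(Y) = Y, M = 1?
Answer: 551079/920 ≈ 599.00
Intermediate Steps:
E = -1/920 (E = -1/(4*(138 + 92)) = -¼/230 = -¼*1/230 = -1/920 ≈ -0.0010870)
x = -2 (x = -2*(0 + 1) = -2*1 = -2)
(264 + (x + E)) + 337 = (264 + (-2 - 1/920)) + 337 = (264 - 1841/920) + 337 = 241039/920 + 337 = 551079/920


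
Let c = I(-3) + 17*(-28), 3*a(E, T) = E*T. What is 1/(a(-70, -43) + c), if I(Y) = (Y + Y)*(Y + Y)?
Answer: 3/1690 ≈ 0.0017751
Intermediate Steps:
a(E, T) = E*T/3 (a(E, T) = (E*T)/3 = E*T/3)
I(Y) = 4*Y² (I(Y) = (2*Y)*(2*Y) = 4*Y²)
c = -440 (c = 4*(-3)² + 17*(-28) = 4*9 - 476 = 36 - 476 = -440)
1/(a(-70, -43) + c) = 1/((⅓)*(-70)*(-43) - 440) = 1/(3010/3 - 440) = 1/(1690/3) = 3/1690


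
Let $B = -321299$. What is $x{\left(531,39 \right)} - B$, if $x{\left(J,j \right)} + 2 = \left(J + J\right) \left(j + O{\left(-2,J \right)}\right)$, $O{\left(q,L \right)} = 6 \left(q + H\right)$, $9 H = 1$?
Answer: $350679$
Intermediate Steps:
$H = \frac{1}{9}$ ($H = \frac{1}{9} \cdot 1 = \frac{1}{9} \approx 0.11111$)
$O{\left(q,L \right)} = \frac{2}{3} + 6 q$ ($O{\left(q,L \right)} = 6 \left(q + \frac{1}{9}\right) = 6 \left(\frac{1}{9} + q\right) = \frac{2}{3} + 6 q$)
$x{\left(J,j \right)} = -2 + 2 J \left(- \frac{34}{3} + j\right)$ ($x{\left(J,j \right)} = -2 + \left(J + J\right) \left(j + \left(\frac{2}{3} + 6 \left(-2\right)\right)\right) = -2 + 2 J \left(j + \left(\frac{2}{3} - 12\right)\right) = -2 + 2 J \left(j - \frac{34}{3}\right) = -2 + 2 J \left(- \frac{34}{3} + j\right)$)
$x{\left(531,39 \right)} - B = \left(-2 - 12036 + 2 \cdot 531 \cdot 39\right) - -321299 = \left(-2 - 12036 + 41418\right) + 321299 = 29380 + 321299 = 350679$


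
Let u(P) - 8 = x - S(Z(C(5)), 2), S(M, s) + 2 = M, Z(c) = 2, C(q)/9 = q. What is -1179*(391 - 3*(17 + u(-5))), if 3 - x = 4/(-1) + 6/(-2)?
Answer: -337194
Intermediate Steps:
C(q) = 9*q
S(M, s) = -2 + M
x = 10 (x = 3 - (4/(-1) + 6/(-2)) = 3 - (4*(-1) + 6*(-1/2)) = 3 - (-4 - 3) = 3 - 1*(-7) = 3 + 7 = 10)
u(P) = 18 (u(P) = 8 + (10 - (-2 + 2)) = 8 + (10 - 1*0) = 8 + (10 + 0) = 8 + 10 = 18)
-1179*(391 - 3*(17 + u(-5))) = -1179*(391 - 3*(17 + 18)) = -1179*(391 - 3*35) = -1179*(391 - 105) = -1179*286 = -337194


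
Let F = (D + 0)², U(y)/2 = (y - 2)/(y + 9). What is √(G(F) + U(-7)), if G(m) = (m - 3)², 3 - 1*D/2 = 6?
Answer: 6*√30 ≈ 32.863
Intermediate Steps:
D = -6 (D = 6 - 2*6 = 6 - 12 = -6)
U(y) = 2*(-2 + y)/(9 + y) (U(y) = 2*((y - 2)/(y + 9)) = 2*((-2 + y)/(9 + y)) = 2*(-2 + y)/(9 + y))
F = 36 (F = (-6 + 0)² = (-6)² = 36)
G(m) = (-3 + m)²
√(G(F) + U(-7)) = √((-3 + 36)² + 2*(-2 - 7)/(9 - 7)) = √(33² + 2*(-9)/2) = √(1089 + 2*(½)*(-9)) = √(1089 - 9) = √1080 = 6*√30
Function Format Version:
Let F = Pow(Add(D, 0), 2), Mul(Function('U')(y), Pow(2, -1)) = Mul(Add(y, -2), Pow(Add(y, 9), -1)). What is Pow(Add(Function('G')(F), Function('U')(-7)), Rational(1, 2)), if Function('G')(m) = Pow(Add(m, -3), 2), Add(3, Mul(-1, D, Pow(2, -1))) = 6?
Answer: Mul(6, Pow(30, Rational(1, 2))) ≈ 32.863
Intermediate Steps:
D = -6 (D = Add(6, Mul(-2, 6)) = Add(6, -12) = -6)
Function('U')(y) = Mul(2, Pow(Add(9, y), -1), Add(-2, y)) (Function('U')(y) = Mul(2, Mul(Add(y, -2), Pow(Add(y, 9), -1))) = Mul(2, Mul(Add(-2, y), Pow(Add(9, y), -1))) = Mul(2, Mul(Pow(Add(9, y), -1), Add(-2, y))) = Mul(2, Pow(Add(9, y), -1), Add(-2, y)))
F = 36 (F = Pow(Add(-6, 0), 2) = Pow(-6, 2) = 36)
Function('G')(m) = Pow(Add(-3, m), 2)
Pow(Add(Function('G')(F), Function('U')(-7)), Rational(1, 2)) = Pow(Add(Pow(Add(-3, 36), 2), Mul(2, Pow(Add(9, -7), -1), Add(-2, -7))), Rational(1, 2)) = Pow(Add(Pow(33, 2), Mul(2, Pow(2, -1), -9)), Rational(1, 2)) = Pow(Add(1089, Mul(2, Rational(1, 2), -9)), Rational(1, 2)) = Pow(Add(1089, -9), Rational(1, 2)) = Pow(1080, Rational(1, 2)) = Mul(6, Pow(30, Rational(1, 2)))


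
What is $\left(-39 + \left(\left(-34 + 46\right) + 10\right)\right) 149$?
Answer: $-2533$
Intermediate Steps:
$\left(-39 + \left(\left(-34 + 46\right) + 10\right)\right) 149 = \left(-39 + \left(12 + 10\right)\right) 149 = \left(-39 + 22\right) 149 = \left(-17\right) 149 = -2533$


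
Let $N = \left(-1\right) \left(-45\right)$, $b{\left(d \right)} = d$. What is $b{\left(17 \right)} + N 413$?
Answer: $18602$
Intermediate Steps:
$N = 45$
$b{\left(17 \right)} + N 413 = 17 + 45 \cdot 413 = 17 + 18585 = 18602$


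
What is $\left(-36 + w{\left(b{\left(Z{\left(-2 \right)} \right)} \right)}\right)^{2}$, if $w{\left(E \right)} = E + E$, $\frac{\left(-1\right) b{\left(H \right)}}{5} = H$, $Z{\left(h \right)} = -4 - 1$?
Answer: $196$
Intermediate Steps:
$Z{\left(h \right)} = -5$ ($Z{\left(h \right)} = -4 - 1 = -5$)
$b{\left(H \right)} = - 5 H$
$w{\left(E \right)} = 2 E$
$\left(-36 + w{\left(b{\left(Z{\left(-2 \right)} \right)} \right)}\right)^{2} = \left(-36 + 2 \left(\left(-5\right) \left(-5\right)\right)\right)^{2} = \left(-36 + 2 \cdot 25\right)^{2} = \left(-36 + 50\right)^{2} = 14^{2} = 196$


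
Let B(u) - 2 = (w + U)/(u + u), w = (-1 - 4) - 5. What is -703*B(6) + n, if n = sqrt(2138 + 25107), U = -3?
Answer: -7733/12 + sqrt(27245) ≈ -479.36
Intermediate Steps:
w = -10 (w = -5 - 5 = -10)
n = sqrt(27245) ≈ 165.06
B(u) = 2 - 13/(2*u) (B(u) = 2 + (-10 - 3)/(u + u) = 2 - 13*1/(2*u) = 2 - 13/(2*u))
-703*B(6) + n = -703*(2 - 13/2/6) + sqrt(27245) = -703*(2 - 13/2*1/6) + sqrt(27245) = -703*(2 - 13/12) + sqrt(27245) = -703*11/12 + sqrt(27245) = -7733/12 + sqrt(27245)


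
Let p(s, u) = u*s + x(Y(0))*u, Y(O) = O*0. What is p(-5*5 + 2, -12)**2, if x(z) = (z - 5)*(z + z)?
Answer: 76176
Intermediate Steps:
Y(O) = 0
x(z) = 2*z*(-5 + z) (x(z) = (-5 + z)*(2*z) = 2*z*(-5 + z))
p(s, u) = s*u (p(s, u) = u*s + (2*0*(-5 + 0))*u = s*u + (2*0*(-5))*u = s*u + 0*u = s*u + 0 = s*u)
p(-5*5 + 2, -12)**2 = ((-5*5 + 2)*(-12))**2 = ((-25 + 2)*(-12))**2 = (-23*(-12))**2 = 276**2 = 76176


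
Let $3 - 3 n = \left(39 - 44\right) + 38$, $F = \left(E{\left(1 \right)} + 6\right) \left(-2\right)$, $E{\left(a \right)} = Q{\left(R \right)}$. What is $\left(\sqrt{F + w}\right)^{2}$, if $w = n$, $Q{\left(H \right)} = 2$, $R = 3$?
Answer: $-26$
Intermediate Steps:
$E{\left(a \right)} = 2$
$F = -16$ ($F = \left(2 + 6\right) \left(-2\right) = 8 \left(-2\right) = -16$)
$n = -10$ ($n = 1 - \frac{\left(39 - 44\right) + 38}{3} = 1 - \frac{-5 + 38}{3} = 1 - 11 = -10$)
$w = -10$
$\left(\sqrt{F + w}\right)^{2} = \left(\sqrt{-16 - 10}\right)^{2} = \left(\sqrt{-26}\right)^{2} = \left(i \sqrt{26}\right)^{2} = -26$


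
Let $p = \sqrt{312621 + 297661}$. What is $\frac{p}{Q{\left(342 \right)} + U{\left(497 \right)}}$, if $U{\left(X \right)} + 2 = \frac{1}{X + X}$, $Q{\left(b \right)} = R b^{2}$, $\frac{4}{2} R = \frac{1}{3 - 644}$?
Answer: $- \frac{637154 \sqrt{610282}}{59404775} \approx -8.3789$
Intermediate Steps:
$R = - \frac{1}{1282}$ ($R = \frac{1}{2 \left(3 - 644\right)} = \frac{1}{2 \left(-641\right)} = \frac{1}{2} \left(- \frac{1}{641}\right) = - \frac{1}{1282} \approx -0.00078003$)
$Q{\left(b \right)} = - \frac{b^{2}}{1282}$
$U{\left(X \right)} = -2 + \frac{1}{2 X}$ ($U{\left(X \right)} = -2 + \frac{1}{X + X} = -2 + \frac{1}{2 X}$)
$p = \sqrt{610282} \approx 781.21$
$\frac{p}{Q{\left(342 \right)} + U{\left(497 \right)}} = \frac{\sqrt{610282}}{- \frac{342^{2}}{1282} - \left(2 - \frac{1}{2 \cdot 497}\right)} = \frac{\sqrt{610282}}{\left(- \frac{1}{1282}\right) 116964 + \left(-2 + \frac{1}{2} \cdot \frac{1}{497}\right)} = \frac{\sqrt{610282}}{- \frac{58482}{641} + \left(-2 + \frac{1}{994}\right)} = \frac{\sqrt{610282}}{- \frac{58482}{641} - \frac{1987}{994}} = \frac{\sqrt{610282}}{- \frac{59404775}{637154}} = \sqrt{610282} \left(- \frac{637154}{59404775}\right) = - \frac{637154 \sqrt{610282}}{59404775}$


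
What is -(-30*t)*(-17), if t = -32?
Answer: 16320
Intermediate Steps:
-(-30*t)*(-17) = -(-30*(-32))*(-17) = -960*(-17) = -1*(-16320) = 16320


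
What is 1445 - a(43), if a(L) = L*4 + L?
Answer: 1230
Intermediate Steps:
a(L) = 5*L (a(L) = 4*L + L = 5*L)
1445 - a(43) = 1445 - 5*43 = 1445 - 1*215 = 1445 - 215 = 1230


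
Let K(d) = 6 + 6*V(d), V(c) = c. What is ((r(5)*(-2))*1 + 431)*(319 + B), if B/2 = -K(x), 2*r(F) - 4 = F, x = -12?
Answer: 190322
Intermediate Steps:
r(F) = 2 + F/2
K(d) = 6 + 6*d
B = 132 (B = 2*(-(6 + 6*(-12))) = 2*(-(6 - 72)) = 2*(-1*(-66)) = 2*66 = 132)
((r(5)*(-2))*1 + 431)*(319 + B) = (((2 + (½)*5)*(-2))*1 + 431)*(319 + 132) = (((2 + 5/2)*(-2))*1 + 431)*451 = (((9/2)*(-2))*1 + 431)*451 = (-9*1 + 431)*451 = (-9 + 431)*451 = 422*451 = 190322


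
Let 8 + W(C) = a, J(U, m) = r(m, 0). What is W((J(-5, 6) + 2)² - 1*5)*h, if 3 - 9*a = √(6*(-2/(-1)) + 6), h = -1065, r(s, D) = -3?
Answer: 8165 + 355*√2 ≈ 8667.0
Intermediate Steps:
J(U, m) = -3
a = ⅓ - √2/3 (a = ⅓ - √(6*(-2/(-1)) + 6)/9 = ⅓ - √(6*(-2*(-1)) + 6)/9 = ⅓ - √(6*2 + 6)/9 = ⅓ - √(12 + 6)/9 = ⅓ - √2/3 ≈ -0.13807)
W(C) = -23/3 - √2/3 (W(C) = -8 + (⅓ - √2/3) = -23/3 - √2/3)
W((J(-5, 6) + 2)² - 1*5)*h = (-23/3 - √2/3)*(-1065) = 8165 + 355*√2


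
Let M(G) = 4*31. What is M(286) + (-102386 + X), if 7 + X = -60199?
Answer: -162468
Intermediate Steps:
M(G) = 124
X = -60206 (X = -7 - 60199 = -60206)
M(286) + (-102386 + X) = 124 + (-102386 - 60206) = 124 - 162592 = -162468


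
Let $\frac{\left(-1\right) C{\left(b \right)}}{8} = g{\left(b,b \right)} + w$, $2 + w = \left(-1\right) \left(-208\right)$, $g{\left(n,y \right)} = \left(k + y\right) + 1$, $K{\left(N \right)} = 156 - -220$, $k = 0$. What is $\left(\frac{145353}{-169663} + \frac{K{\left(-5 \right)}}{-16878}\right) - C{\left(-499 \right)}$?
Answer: $- \frac{257377750751}{110137389} \approx -2336.9$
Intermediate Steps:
$K{\left(N \right)} = 376$ ($K{\left(N \right)} = 156 + 220 = 376$)
$g{\left(n,y \right)} = 1 + y$ ($g{\left(n,y \right)} = \left(0 + y\right) + 1 = y + 1 = 1 + y$)
$w = 206$ ($w = -2 - -208 = -2 + 208 = 206$)
$C{\left(b \right)} = -1656 - 8 b$ ($C{\left(b \right)} = - 8 \left(\left(1 + b\right) + 206\right) = - 8 \left(207 + b\right) = -1656 - 8 b$)
$\left(\frac{145353}{-169663} + \frac{K{\left(-5 \right)}}{-16878}\right) - C{\left(-499 \right)} = \left(\frac{145353}{-169663} + \frac{376}{-16878}\right) - \left(-1656 - -3992\right) = \left(145353 \left(- \frac{1}{169663}\right) + 376 \left(- \frac{1}{16878}\right)\right) - \left(-1656 + 3992\right) = \left(- \frac{11181}{13051} - \frac{188}{8439}\right) - 2336 = - \frac{96810047}{110137389} - 2336 = - \frac{257377750751}{110137389}$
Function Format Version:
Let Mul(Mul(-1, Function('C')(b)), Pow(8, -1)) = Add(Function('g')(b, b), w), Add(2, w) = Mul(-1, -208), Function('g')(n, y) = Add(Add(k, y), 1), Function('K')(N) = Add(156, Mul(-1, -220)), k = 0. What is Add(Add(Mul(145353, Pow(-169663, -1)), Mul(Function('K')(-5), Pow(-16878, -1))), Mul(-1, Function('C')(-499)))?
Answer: Rational(-257377750751, 110137389) ≈ -2336.9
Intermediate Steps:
Function('K')(N) = 376 (Function('K')(N) = Add(156, 220) = 376)
Function('g')(n, y) = Add(1, y) (Function('g')(n, y) = Add(Add(0, y), 1) = Add(y, 1) = Add(1, y))
w = 206 (w = Add(-2, Mul(-1, -208)) = Add(-2, 208) = 206)
Function('C')(b) = Add(-1656, Mul(-8, b)) (Function('C')(b) = Mul(-8, Add(Add(1, b), 206)) = Mul(-8, Add(207, b)) = Add(-1656, Mul(-8, b)))
Add(Add(Mul(145353, Pow(-169663, -1)), Mul(Function('K')(-5), Pow(-16878, -1))), Mul(-1, Function('C')(-499))) = Add(Add(Mul(145353, Pow(-169663, -1)), Mul(376, Pow(-16878, -1))), Mul(-1, Add(-1656, Mul(-8, -499)))) = Add(Add(Mul(145353, Rational(-1, 169663)), Mul(376, Rational(-1, 16878))), Mul(-1, Add(-1656, 3992))) = Add(Add(Rational(-11181, 13051), Rational(-188, 8439)), Mul(-1, 2336)) = Add(Rational(-96810047, 110137389), -2336) = Rational(-257377750751, 110137389)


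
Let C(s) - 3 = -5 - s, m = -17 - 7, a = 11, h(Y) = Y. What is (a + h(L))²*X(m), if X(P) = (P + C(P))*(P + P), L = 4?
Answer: 21600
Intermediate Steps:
m = -24
C(s) = -2 - s (C(s) = 3 + (-5 - s) = -2 - s)
X(P) = -4*P (X(P) = (P + (-2 - P))*(P + P) = -4*P)
(a + h(L))²*X(m) = (11 + 4)²*(-4*(-24)) = 15²*96 = 225*96 = 21600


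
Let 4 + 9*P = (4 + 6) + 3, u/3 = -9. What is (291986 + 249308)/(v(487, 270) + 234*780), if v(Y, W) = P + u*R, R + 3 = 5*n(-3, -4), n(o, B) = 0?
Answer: 270647/91301 ≈ 2.9643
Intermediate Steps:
u = -27 (u = 3*(-9) = -27)
P = 1 (P = -4/9 + ((4 + 6) + 3)/9 = -4/9 + (10 + 3)/9 = -4/9 + (⅑)*13 = -4/9 + 13/9 = 1)
R = -3 (R = -3 + 5*0 = -3 + 0 = -3)
v(Y, W) = 82 (v(Y, W) = 1 - 27*(-3) = 1 + 81 = 82)
(291986 + 249308)/(v(487, 270) + 234*780) = (291986 + 249308)/(82 + 234*780) = 541294/(82 + 182520) = 541294/182602 = 541294*(1/182602) = 270647/91301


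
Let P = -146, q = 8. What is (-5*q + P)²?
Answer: 34596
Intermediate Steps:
(-5*q + P)² = (-5*8 - 146)² = (-40 - 146)² = (-186)² = 34596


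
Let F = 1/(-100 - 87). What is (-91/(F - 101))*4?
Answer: 17017/4722 ≈ 3.6038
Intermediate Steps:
F = -1/187 (F = 1/(-187) = -1/187 ≈ -0.0053476)
(-91/(F - 101))*4 = (-91/(-1/187 - 101))*4 = (-91/(-18888/187))*4 = -187/18888*(-91)*4 = (17017/18888)*4 = 17017/4722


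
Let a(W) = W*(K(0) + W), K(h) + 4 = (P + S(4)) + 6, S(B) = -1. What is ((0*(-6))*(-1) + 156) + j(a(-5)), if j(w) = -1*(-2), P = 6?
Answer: 158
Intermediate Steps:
K(h) = 7 (K(h) = -4 + ((6 - 1) + 6) = -4 + (5 + 6) = -4 + 11 = 7)
a(W) = W*(7 + W)
j(w) = 2
((0*(-6))*(-1) + 156) + j(a(-5)) = ((0*(-6))*(-1) + 156) + 2 = (0*(-1) + 156) + 2 = (0 + 156) + 2 = 156 + 2 = 158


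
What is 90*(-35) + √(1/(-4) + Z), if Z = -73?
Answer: -3150 + I*√293/2 ≈ -3150.0 + 8.5586*I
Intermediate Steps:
90*(-35) + √(1/(-4) + Z) = 90*(-35) + √(1/(-4) - 73) = -3150 + √(-¼ - 73) = -3150 + √(-293/4) = -3150 + I*√293/2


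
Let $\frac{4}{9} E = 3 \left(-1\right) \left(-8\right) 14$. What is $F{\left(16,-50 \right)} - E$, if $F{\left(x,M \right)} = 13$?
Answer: $-743$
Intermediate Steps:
$E = 756$ ($E = \frac{9 \cdot 3 \left(-1\right) \left(-8\right) 14}{4} = \frac{9 \left(-3\right) \left(-8\right) 14}{4} = \frac{9 \cdot 24 \cdot 14}{4} = \frac{9}{4} \cdot 336 = 756$)
$F{\left(16,-50 \right)} - E = 13 - 756 = -743$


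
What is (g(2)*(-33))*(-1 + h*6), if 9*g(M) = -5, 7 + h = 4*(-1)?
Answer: -3685/3 ≈ -1228.3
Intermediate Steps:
h = -11 (h = -7 + 4*(-1) = -7 - 4 = -11)
g(M) = -5/9 (g(M) = (1/9)*(-5) = -5/9)
(g(2)*(-33))*(-1 + h*6) = (-5/9*(-33))*(-1 - 11*6) = 55*(-1 - 66)/3 = (55/3)*(-67) = -3685/3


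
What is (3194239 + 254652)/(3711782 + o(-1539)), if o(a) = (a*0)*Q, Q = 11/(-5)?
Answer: 3448891/3711782 ≈ 0.92917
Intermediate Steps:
Q = -11/5 (Q = 11*(-⅕) = -11/5 ≈ -2.2000)
o(a) = 0 (o(a) = (a*0)*(-11/5) = 0*(-11/5) = 0)
(3194239 + 254652)/(3711782 + o(-1539)) = (3194239 + 254652)/(3711782 + 0) = 3448891/3711782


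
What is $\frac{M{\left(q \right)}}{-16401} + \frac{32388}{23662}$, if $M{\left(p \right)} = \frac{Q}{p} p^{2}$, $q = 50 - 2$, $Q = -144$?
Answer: $\frac{115791222}{64680077} \approx 1.7902$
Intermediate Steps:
$q = 48$ ($q = 50 - 2 = 48$)
$M{\left(p \right)} = - 144 p$ ($M{\left(p \right)} = - \frac{144}{p} p^{2} = - 144 p$)
$\frac{M{\left(q \right)}}{-16401} + \frac{32388}{23662} = \frac{\left(-144\right) 48}{-16401} + \frac{32388}{23662} = \left(-6912\right) \left(- \frac{1}{16401}\right) + 32388 \cdot \frac{1}{23662} = \frac{2304}{5467} + \frac{16194}{11831} = \frac{115791222}{64680077}$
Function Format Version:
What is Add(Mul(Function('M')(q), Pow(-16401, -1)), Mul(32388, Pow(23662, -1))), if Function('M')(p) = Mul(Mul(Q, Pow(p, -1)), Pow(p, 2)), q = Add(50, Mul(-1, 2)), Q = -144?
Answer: Rational(115791222, 64680077) ≈ 1.7902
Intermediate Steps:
q = 48 (q = Add(50, -2) = 48)
Function('M')(p) = Mul(-144, p) (Function('M')(p) = Mul(Mul(-144, Pow(p, -1)), Pow(p, 2)) = Mul(-144, p))
Add(Mul(Function('M')(q), Pow(-16401, -1)), Mul(32388, Pow(23662, -1))) = Add(Mul(Mul(-144, 48), Pow(-16401, -1)), Mul(32388, Pow(23662, -1))) = Add(Mul(-6912, Rational(-1, 16401)), Mul(32388, Rational(1, 23662))) = Add(Rational(2304, 5467), Rational(16194, 11831)) = Rational(115791222, 64680077)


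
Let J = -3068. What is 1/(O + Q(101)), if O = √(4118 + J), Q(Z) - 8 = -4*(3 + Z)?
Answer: -68/27569 - 5*√42/165414 ≈ -0.0026624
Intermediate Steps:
Q(Z) = -4 - 4*Z (Q(Z) = 8 - 4*(3 + Z) = 8 + (-12 - 4*Z) = -4 - 4*Z)
O = 5*√42 (O = √(4118 - 3068) = √1050 = 5*√42 ≈ 32.404)
1/(O + Q(101)) = 1/(5*√42 + (-4 - 4*101)) = 1/(5*√42 + (-4 - 404)) = 1/(5*√42 - 408) = 1/(-408 + 5*√42)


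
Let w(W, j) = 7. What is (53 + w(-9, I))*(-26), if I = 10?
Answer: -1560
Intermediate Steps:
(53 + w(-9, I))*(-26) = (53 + 7)*(-26) = 60*(-26) = -1560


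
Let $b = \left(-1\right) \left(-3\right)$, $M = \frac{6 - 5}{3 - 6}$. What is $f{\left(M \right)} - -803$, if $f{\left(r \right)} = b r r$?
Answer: $\frac{2410}{3} \approx 803.33$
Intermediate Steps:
$M = - \frac{1}{3}$ ($M = 1 \frac{1}{-3} = 1 \left(- \frac{1}{3}\right) = - \frac{1}{3} \approx -0.33333$)
$b = 3$
$f{\left(r \right)} = 3 r^{2}$ ($f{\left(r \right)} = 3 r r = 3 r^{2}$)
$f{\left(M \right)} - -803 = 3 \left(- \frac{1}{3}\right)^{2} - -803 = 3 \cdot \frac{1}{9} + 803 = \frac{1}{3} + 803 = \frac{2410}{3}$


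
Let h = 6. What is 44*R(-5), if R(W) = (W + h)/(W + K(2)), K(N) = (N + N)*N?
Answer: 44/3 ≈ 14.667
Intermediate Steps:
K(N) = 2*N**2 (K(N) = (2*N)*N = 2*N**2)
R(W) = (6 + W)/(8 + W) (R(W) = (W + 6)/(W + 2*2**2) = (6 + W)/(W + 2*4) = (6 + W)/(W + 8) = (6 + W)/(8 + W))
44*R(-5) = 44*((6 - 5)/(8 - 5)) = 44*(1/3) = 44/3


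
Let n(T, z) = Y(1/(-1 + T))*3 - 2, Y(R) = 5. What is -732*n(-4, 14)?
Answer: -9516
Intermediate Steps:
n(T, z) = 13 (n(T, z) = 5*3 - 2 = 15 - 2 = 13)
-732*n(-4, 14) = -732*13 = -9516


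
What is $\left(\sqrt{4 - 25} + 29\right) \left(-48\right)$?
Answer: $-1392 - 48 i \sqrt{21} \approx -1392.0 - 219.96 i$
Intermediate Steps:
$\left(\sqrt{4 - 25} + 29\right) \left(-48\right) = \left(\sqrt{-21} + 29\right) \left(-48\right) = \left(i \sqrt{21} + 29\right) \left(-48\right) = \left(29 + i \sqrt{21}\right) \left(-48\right) = -1392 - 48 i \sqrt{21}$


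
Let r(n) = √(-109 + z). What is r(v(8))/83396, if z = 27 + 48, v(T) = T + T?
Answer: I*√34/83396 ≈ 6.9919e-5*I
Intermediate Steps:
v(T) = 2*T
z = 75
r(n) = I*√34 (r(n) = √(-109 + 75) = √(-34) = I*√34)
r(v(8))/83396 = (I*√34)/83396 = (I*√34)*(1/83396) = I*√34/83396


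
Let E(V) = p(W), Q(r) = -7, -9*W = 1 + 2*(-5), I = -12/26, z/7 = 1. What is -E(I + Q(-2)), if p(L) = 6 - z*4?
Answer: 22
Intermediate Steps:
z = 7 (z = 7*1 = 7)
I = -6/13 (I = -12*1/26 = -6/13 ≈ -0.46154)
W = 1 (W = -(1 + 2*(-5))/9 = -(1 - 10)/9 = -⅑*(-9) = 1)
p(L) = -22 (p(L) = 6 - 7*4 = 6 - 1*28 = 6 - 28 = -22)
E(V) = -22
-E(I + Q(-2)) = -1*(-22) = 22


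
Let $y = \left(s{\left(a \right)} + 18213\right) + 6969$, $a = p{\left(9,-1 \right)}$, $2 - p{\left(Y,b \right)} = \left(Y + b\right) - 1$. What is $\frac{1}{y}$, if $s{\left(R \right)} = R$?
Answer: $\frac{1}{25177} \approx 3.9719 \cdot 10^{-5}$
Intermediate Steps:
$p{\left(Y,b \right)} = 3 - Y - b$ ($p{\left(Y,b \right)} = 2 - \left(\left(Y + b\right) - 1\right) = 2 - \left(-1 + Y + b\right) = 3 - Y - b$)
$a = -5$ ($a = 3 - 9 - -1 = 3 - 9 + 1 = -5$)
$y = 25177$ ($y = \left(-5 + 18213\right) + 6969 = 18208 + 6969 = 25177$)
$\frac{1}{y} = \frac{1}{25177}$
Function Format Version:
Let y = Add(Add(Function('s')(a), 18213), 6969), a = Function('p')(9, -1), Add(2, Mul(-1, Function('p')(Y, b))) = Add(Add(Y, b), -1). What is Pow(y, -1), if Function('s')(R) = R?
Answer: Rational(1, 25177) ≈ 3.9719e-5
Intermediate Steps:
Function('p')(Y, b) = Add(3, Mul(-1, Y), Mul(-1, b)) (Function('p')(Y, b) = Add(2, Mul(-1, Add(Add(Y, b), -1))) = Add(2, Mul(-1, Add(-1, Y, b))) = Add(2, Add(1, Mul(-1, Y), Mul(-1, b))) = Add(3, Mul(-1, Y), Mul(-1, b)))
a = -5 (a = Add(3, Mul(-1, 9), Mul(-1, -1)) = Add(3, -9, 1) = -5)
y = 25177 (y = Add(Add(-5, 18213), 6969) = Add(18208, 6969) = 25177)
Pow(y, -1) = Pow(25177, -1) = Rational(1, 25177)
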